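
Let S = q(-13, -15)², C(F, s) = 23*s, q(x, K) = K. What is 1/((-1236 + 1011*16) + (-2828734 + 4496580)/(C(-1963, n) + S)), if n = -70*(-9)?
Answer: 14715/221509946 ≈ 6.6430e-5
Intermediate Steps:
n = 630
S = 225 (S = (-15)² = 225)
1/((-1236 + 1011*16) + (-2828734 + 4496580)/(C(-1963, n) + S)) = 1/((-1236 + 1011*16) + (-2828734 + 4496580)/(23*630 + 225)) = 1/((-1236 + 16176) + 1667846/(14490 + 225)) = 1/(14940 + 1667846/14715) = 1/(221509946/14715) = 14715/221509946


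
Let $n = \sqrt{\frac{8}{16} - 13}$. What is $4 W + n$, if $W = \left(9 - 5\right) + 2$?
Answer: $24 + \frac{5 i \sqrt{2}}{2} \approx 24.0 + 3.5355 i$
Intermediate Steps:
$n = \frac{5 i \sqrt{2}}{2}$ ($n = \sqrt{8 \cdot \frac{1}{16} - 13} = \sqrt{\frac{1}{2} - 13} = \sqrt{- \frac{25}{2}} = \frac{5 i \sqrt{2}}{2} \approx 3.5355 i$)
$W = 6$ ($W = 4 + 2 = 6$)
$4 W + n = 4 \cdot 6 + \frac{5 i \sqrt{2}}{2} = 24 + \frac{5 i \sqrt{2}}{2}$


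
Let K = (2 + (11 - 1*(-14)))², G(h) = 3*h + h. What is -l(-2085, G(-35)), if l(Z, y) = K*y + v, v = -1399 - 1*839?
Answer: 104298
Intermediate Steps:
G(h) = 4*h
v = -2238 (v = -1399 - 839 = -2238)
K = 729 (K = (2 + (11 + 14))² = (2 + 25)² = 27² = 729)
l(Z, y) = -2238 + 729*y (l(Z, y) = 729*y - 2238 = -2238 + 729*y)
-l(-2085, G(-35)) = -(-2238 + 729*(4*(-35))) = -(-2238 + 729*(-140)) = -(-2238 - 102060) = -1*(-104298) = 104298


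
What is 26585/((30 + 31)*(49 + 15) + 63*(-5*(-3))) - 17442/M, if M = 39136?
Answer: 36763627/7298864 ≈ 5.0369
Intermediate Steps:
26585/((30 + 31)*(49 + 15) + 63*(-5*(-3))) - 17442/M = 26585/((30 + 31)*(49 + 15) + 63*(-5*(-3))) - 17442/39136 = 26585/(61*64 + 63*15) - 17442*1/39136 = 26585/(3904 + 945) - 8721/19568 = 26585/4849 - 8721/19568 = 26585*(1/4849) - 8721/19568 = 2045/373 - 8721/19568 = 36763627/7298864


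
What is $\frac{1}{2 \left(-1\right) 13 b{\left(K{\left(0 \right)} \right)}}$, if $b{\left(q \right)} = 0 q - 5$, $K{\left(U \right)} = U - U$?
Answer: $\frac{1}{130} \approx 0.0076923$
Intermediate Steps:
$K{\left(U \right)} = 0$
$b{\left(q \right)} = -5$ ($b{\left(q \right)} = 0 - 5 = -5$)
$\frac{1}{2 \left(-1\right) 13 b{\left(K{\left(0 \right)} \right)}} = \frac{1}{2 \left(-1\right) 13 \left(-5\right)} = \frac{1}{\left(-2\right) 13 \left(-5\right)} = \frac{1}{\left(-26\right) \left(-5\right)} = \frac{1}{130}$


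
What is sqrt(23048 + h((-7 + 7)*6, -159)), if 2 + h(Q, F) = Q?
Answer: sqrt(23046) ≈ 151.81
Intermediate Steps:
h(Q, F) = -2 + Q
sqrt(23048 + h((-7 + 7)*6, -159)) = sqrt(23048 + (-2 + (-7 + 7)*6)) = sqrt(23048 + (-2 + 0*6)) = sqrt(23048 + (-2 + 0)) = sqrt(23048 - 2) = sqrt(23046)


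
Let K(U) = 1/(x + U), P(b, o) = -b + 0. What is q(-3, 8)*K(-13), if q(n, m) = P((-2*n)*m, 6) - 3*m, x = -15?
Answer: 18/7 ≈ 2.5714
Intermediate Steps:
P(b, o) = -b
q(n, m) = -3*m + 2*m*n (q(n, m) = -(-2*n)*m - 3*m = -(-2)*m*n - 3*m = 2*m*n - 3*m = -3*m + 2*m*n)
K(U) = 1/(-15 + U)
q(-3, 8)*K(-13) = (8*(-3 + 2*(-3)))/(-15 - 13) = (8*(-3 - 6))/(-28) = (8*(-9))*(-1/28) = -72*(-1/28) = 18/7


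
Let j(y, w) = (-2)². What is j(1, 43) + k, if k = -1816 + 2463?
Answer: 651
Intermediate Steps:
j(y, w) = 4
k = 647
j(1, 43) + k = 4 + 647 = 651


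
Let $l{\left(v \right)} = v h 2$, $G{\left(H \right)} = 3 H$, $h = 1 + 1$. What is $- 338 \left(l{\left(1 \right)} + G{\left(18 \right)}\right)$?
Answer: $-19604$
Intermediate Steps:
$h = 2$
$l{\left(v \right)} = 4 v$ ($l{\left(v \right)} = v 2 \cdot 2 = 2 v 2 = 4 v$)
$- 338 \left(l{\left(1 \right)} + G{\left(18 \right)}\right) = - 338 \left(4 \cdot 1 + 3 \cdot 18\right) = - 338 \left(4 + 54\right) = \left(-338\right) 58 = -19604$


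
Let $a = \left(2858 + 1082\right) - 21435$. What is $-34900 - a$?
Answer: $-17405$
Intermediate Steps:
$a = -17495$ ($a = 3940 - 21435 = -17495$)
$-34900 - a = -34900 - -17495 = -34900 + 17495 = -17405$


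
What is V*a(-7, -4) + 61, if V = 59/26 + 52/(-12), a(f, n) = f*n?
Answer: 125/39 ≈ 3.2051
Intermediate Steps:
V = -161/78 (V = 59*(1/26) + 52*(-1/12) = 59/26 - 13/3 = -161/78 ≈ -2.0641)
V*a(-7, -4) + 61 = -(-1127)*(-4)/78 + 61 = -161/78*28 + 61 = -2254/39 + 61 = 125/39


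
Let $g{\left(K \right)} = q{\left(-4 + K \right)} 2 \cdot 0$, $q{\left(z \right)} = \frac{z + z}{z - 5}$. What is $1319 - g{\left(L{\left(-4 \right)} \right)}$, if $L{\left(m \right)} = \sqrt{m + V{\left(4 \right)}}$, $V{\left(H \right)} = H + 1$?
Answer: $1319$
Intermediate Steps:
$V{\left(H \right)} = 1 + H$
$q{\left(z \right)} = \frac{2 z}{-5 + z}$
$L{\left(m \right)} = \sqrt{5 + m}$ ($L{\left(m \right)} = \sqrt{m + \left(1 + 4\right)} = \sqrt{m + 5} = \sqrt{5 + m}$)
$g{\left(K \right)} = 0$ ($g{\left(K \right)} = \frac{2 \left(-4 + K\right)}{-5 + \left(-4 + K\right)} 2 \cdot 0 = \frac{2 \left(-4 + K\right)}{-9 + K} 2 \cdot 0 = \frac{4 \left(-4 + K\right)}{-9 + K} 0 = 0$)
$1319 - g{\left(L{\left(-4 \right)} \right)} = 1319 - 0 = 1319 + 0 = 1319$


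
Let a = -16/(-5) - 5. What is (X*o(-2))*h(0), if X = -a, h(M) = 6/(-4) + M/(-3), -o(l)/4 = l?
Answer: -108/5 ≈ -21.600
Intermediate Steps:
o(l) = -4*l
a = -9/5 (a = -16*(-1)/5 - 5 = -4*(-⅘) - 5 = 16/5 - 5 = -9/5 ≈ -1.8000)
h(M) = -3/2 - M/3 (h(M) = 6*(-¼) + M*(-⅓) = -3/2 - M/3)
X = 9/5 (X = -1*(-9/5) = 9/5 ≈ 1.8000)
(X*o(-2))*h(0) = (9*(-4*(-2))/5)*(-3/2 - ⅓*0) = ((9/5)*8)*(-3/2 + 0) = (72/5)*(-3/2) = -108/5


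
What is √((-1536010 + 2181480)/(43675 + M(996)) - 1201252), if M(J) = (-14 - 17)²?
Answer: I*√598328158591518/22318 ≈ 1096.0*I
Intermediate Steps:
M(J) = 961 (M(J) = (-31)² = 961)
√((-1536010 + 2181480)/(43675 + M(996)) - 1201252) = √((-1536010 + 2181480)/(43675 + 961) - 1201252) = √(645470/44636 - 1201252) = √(645470*(1/44636) - 1201252) = √(322735/22318 - 1201252) = √(-26809219401/22318) = I*√598328158591518/22318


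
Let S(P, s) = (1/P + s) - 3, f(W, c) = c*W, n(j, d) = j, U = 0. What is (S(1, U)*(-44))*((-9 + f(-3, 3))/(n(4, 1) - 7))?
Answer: 528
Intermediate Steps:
f(W, c) = W*c
S(P, s) = -3 + s + 1/P (S(P, s) = (s + 1/P) - 3 = -3 + s + 1/P)
(S(1, U)*(-44))*((-9 + f(-3, 3))/(n(4, 1) - 7)) = ((-3 + 0 + 1/1)*(-44))*((-9 - 3*3)/(4 - 7)) = ((-3 + 0 + 1)*(-44))*((-9 - 9)/(-3)) = (-2*(-44))*(-18*(-⅓)) = 88*6 = 528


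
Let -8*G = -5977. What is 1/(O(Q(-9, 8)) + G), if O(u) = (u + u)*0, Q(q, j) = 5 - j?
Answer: 8/5977 ≈ 0.0013385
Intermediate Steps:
G = 5977/8 (G = -⅛*(-5977) = 5977/8 ≈ 747.13)
O(u) = 0 (O(u) = (2*u)*0 = 0)
1/(O(Q(-9, 8)) + G) = 1/(0 + 5977/8) = 1/(5977/8) = 8/5977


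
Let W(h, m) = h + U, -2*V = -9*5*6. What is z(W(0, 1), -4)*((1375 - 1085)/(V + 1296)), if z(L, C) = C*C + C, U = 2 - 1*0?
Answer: 1160/477 ≈ 2.4319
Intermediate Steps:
U = 2 (U = 2 + 0 = 2)
V = 135 (V = -(-9*5)*6/2 = -(-45)*6/2 = -1/2*(-270) = 135)
W(h, m) = 2 + h (W(h, m) = h + 2 = 2 + h)
z(L, C) = C + C**2 (z(L, C) = C**2 + C = C + C**2)
z(W(0, 1), -4)*((1375 - 1085)/(V + 1296)) = (-4*(1 - 4))*((1375 - 1085)/(135 + 1296)) = (-4*(-3))*(290/1431) = 12*(290*(1/1431)) = 12*(290/1431) = 1160/477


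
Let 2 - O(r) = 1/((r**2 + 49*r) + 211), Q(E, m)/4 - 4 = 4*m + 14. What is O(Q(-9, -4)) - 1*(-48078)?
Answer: 32069359/667 ≈ 48080.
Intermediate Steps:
Q(E, m) = 72 + 16*m (Q(E, m) = 16 + 4*(4*m + 14) = 16 + 4*(14 + 4*m) = 16 + (56 + 16*m) = 72 + 16*m)
O(r) = 2 - 1/(211 + r**2 + 49*r) (O(r) = 2 - 1/((r**2 + 49*r) + 211) = 2 - 1/(211 + r**2 + 49*r))
O(Q(-9, -4)) - 1*(-48078) = (421 + 2*(72 + 16*(-4))**2 + 98*(72 + 16*(-4)))/(211 + (72 + 16*(-4))**2 + 49*(72 + 16*(-4))) - 1*(-48078) = (421 + 2*(72 - 64)**2 + 98*(72 - 64))/(211 + (72 - 64)**2 + 49*(72 - 64)) + 48078 = (421 + 2*8**2 + 98*8)/(211 + 8**2 + 49*8) + 48078 = (421 + 2*64 + 784)/(211 + 64 + 392) + 48078 = (421 + 128 + 784)/667 + 48078 = (1/667)*1333 + 48078 = 1333/667 + 48078 = 32069359/667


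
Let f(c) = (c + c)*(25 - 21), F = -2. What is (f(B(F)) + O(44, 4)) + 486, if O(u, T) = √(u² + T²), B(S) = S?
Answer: 470 + 4*√122 ≈ 514.18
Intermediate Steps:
f(c) = 8*c (f(c) = (2*c)*4 = 8*c)
O(u, T) = √(T² + u²)
(f(B(F)) + O(44, 4)) + 486 = (8*(-2) + √(4² + 44²)) + 486 = (-16 + √(16 + 1936)) + 486 = (-16 + √1952) + 486 = (-16 + 4*√122) + 486 = 470 + 4*√122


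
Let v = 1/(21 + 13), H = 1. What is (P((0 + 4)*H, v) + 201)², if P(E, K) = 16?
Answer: 47089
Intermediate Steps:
v = 1/34 ≈ 0.029412
(P((0 + 4)*H, v) + 201)² = (16 + 201)² = 217² = 47089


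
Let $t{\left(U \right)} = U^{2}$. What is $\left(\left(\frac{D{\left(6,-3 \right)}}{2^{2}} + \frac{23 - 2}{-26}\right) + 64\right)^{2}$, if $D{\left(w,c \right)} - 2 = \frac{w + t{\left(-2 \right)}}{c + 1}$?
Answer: $\frac{10543009}{2704} \approx 3899.0$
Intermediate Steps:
$D{\left(w,c \right)} = 2 + \frac{4 + w}{1 + c}$ ($D{\left(w,c \right)} = 2 + \frac{w + \left(-2\right)^{2}}{c + 1} = 2 + \frac{w + 4}{1 + c} = 2 + \frac{4 + w}{1 + c}$)
$\left(\left(\frac{D{\left(6,-3 \right)}}{2^{2}} + \frac{23 - 2}{-26}\right) + 64\right)^{2} = \left(\left(\frac{\frac{1}{1 - 3} \left(6 + 6 + 2 \left(-3\right)\right)}{2^{2}} + \frac{23 - 2}{-26}\right) + 64\right)^{2} = \left(\left(\frac{\frac{1}{-2} \left(6 + 6 - 6\right)}{4} + 21 \left(- \frac{1}{26}\right)\right) + 64\right)^{2} = \left(\left(\left(- \frac{1}{2}\right) 6 \cdot \frac{1}{4} - \frac{21}{26}\right) + 64\right)^{2} = \left(\left(\left(-3\right) \frac{1}{4} - \frac{21}{26}\right) + 64\right)^{2} = \left(\left(- \frac{3}{4} - \frac{21}{26}\right) + 64\right)^{2} = \left(- \frac{81}{52} + 64\right)^{2} = \left(\frac{3247}{52}\right)^{2} = \frac{10543009}{2704}$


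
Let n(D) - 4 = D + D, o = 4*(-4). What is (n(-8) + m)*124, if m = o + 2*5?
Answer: -2232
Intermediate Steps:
o = -16
n(D) = 4 + 2*D (n(D) = 4 + (D + D) = 4 + 2*D)
m = -6 (m = -16 + 2*5 = -16 + 10 = -6)
(n(-8) + m)*124 = ((4 + 2*(-8)) - 6)*124 = ((4 - 16) - 6)*124 = (-12 - 6)*124 = -18*124 = -2232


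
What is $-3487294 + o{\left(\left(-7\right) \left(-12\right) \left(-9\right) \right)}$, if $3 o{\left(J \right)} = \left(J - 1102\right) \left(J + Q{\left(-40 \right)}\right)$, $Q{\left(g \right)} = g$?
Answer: $- \frac{8982914}{3} \approx -2.9943 \cdot 10^{6}$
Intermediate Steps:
$o{\left(J \right)} = \frac{\left(-1102 + J\right) \left(-40 + J\right)}{3}$ ($o{\left(J \right)} = \frac{\left(J - 1102\right) \left(J - 40\right)}{3} = \frac{\left(-1102 + J\right) \left(-40 + J\right)}{3}$)
$-3487294 + o{\left(\left(-7\right) \left(-12\right) \left(-9\right) \right)} = -3487294 + \left(\frac{44080}{3} - \frac{1142 \left(-7\right) \left(-12\right) \left(-9\right)}{3} + \frac{\left(\left(-7\right) \left(-12\right) \left(-9\right)\right)^{2}}{3}\right) = -3487294 + \left(\frac{44080}{3} - \frac{1142 \cdot 84 \left(-9\right)}{3} + \frac{\left(84 \left(-9\right)\right)^{2}}{3}\right) = -3487294 + \left(\frac{44080}{3} - -287784 + \frac{\left(-756\right)^{2}}{3}\right) = -3487294 + \left(\frac{44080}{3} + 287784 + \frac{1}{3} \cdot 571536\right) = -3487294 + \left(\frac{44080}{3} + 287784 + 190512\right) = -3487294 + \frac{1478968}{3} = - \frac{8982914}{3}$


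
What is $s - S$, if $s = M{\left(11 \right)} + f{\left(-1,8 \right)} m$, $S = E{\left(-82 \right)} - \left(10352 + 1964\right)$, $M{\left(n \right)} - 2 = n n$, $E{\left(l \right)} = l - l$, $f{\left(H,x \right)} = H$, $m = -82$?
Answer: $12521$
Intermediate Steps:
$E{\left(l \right)} = 0$
$M{\left(n \right)} = 2 + n^{2}$ ($M{\left(n \right)} = 2 + n n = 2 + n^{2}$)
$S = -12316$ ($S = 0 - \left(10352 + 1964\right) = 0 - 12316 = -12316$)
$s = 205$ ($s = \left(2 + 11^{2}\right) - -82 = \left(2 + 121\right) + 82 = 123 + 82 = 205$)
$s - S = 205 - -12316 = 205 + 12316 = 12521$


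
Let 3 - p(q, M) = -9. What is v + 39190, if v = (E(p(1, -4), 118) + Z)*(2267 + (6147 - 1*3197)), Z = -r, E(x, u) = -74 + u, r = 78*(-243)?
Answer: 99151756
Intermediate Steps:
r = -18954
p(q, M) = 12 (p(q, M) = 3 - 1*(-9) = 3 + 9 = 12)
Z = 18954 (Z = -1*(-18954) = 18954)
v = 99112566 (v = ((-74 + 118) + 18954)*(2267 + (6147 - 1*3197)) = (44 + 18954)*(2267 + (6147 - 3197)) = 18998*(2267 + 2950) = 18998*5217 = 99112566)
v + 39190 = 99112566 + 39190 = 99151756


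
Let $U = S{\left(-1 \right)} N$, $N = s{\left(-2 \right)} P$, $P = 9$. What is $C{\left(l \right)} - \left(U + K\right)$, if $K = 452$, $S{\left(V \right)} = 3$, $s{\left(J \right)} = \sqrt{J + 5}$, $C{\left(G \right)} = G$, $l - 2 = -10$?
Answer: $-460 - 27 \sqrt{3} \approx -506.77$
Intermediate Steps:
$l = -8$ ($l = 2 - 10 = -8$)
$s{\left(J \right)} = \sqrt{5 + J}$
$N = 9 \sqrt{3}$ ($N = \sqrt{5 - 2} \cdot 9 = \sqrt{3} \cdot 9 = 9 \sqrt{3} \approx 15.588$)
$U = 27 \sqrt{3}$ ($U = 3 \cdot 9 \sqrt{3} = 27 \sqrt{3} \approx 46.765$)
$C{\left(l \right)} - \left(U + K\right) = -8 - \left(27 \sqrt{3} + 452\right) = -8 - \left(452 + 27 \sqrt{3}\right) = -460 - 27 \sqrt{3}$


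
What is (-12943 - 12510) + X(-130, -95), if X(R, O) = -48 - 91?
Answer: -25592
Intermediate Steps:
X(R, O) = -139
(-12943 - 12510) + X(-130, -95) = (-12943 - 12510) - 139 = -25453 - 139 = -25592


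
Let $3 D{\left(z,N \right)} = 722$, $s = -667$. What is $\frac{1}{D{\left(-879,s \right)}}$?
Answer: $\frac{3}{722} \approx 0.0041551$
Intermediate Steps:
$D{\left(z,N \right)} = \frac{722}{3}$ ($D{\left(z,N \right)} = \frac{1}{3} \cdot 722 = \frac{722}{3}$)
$\frac{1}{D{\left(-879,s \right)}} = \frac{1}{\frac{722}{3}} = \frac{3}{722}$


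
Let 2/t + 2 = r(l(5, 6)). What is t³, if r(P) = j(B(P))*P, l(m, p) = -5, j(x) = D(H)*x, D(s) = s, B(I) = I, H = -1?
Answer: -8/19683 ≈ -0.00040644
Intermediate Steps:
j(x) = -x
r(P) = -P² (r(P) = (-P)*P = -P²)
t = -2/27 (t = 2/(-2 - 1*(-5)²) = 2/(-2 - 1*25) = 2/(-2 - 25) = 2/(-27) = 2*(-1/27) = -2/27 ≈ -0.074074)
t³ = (-2/27)³ = -8/19683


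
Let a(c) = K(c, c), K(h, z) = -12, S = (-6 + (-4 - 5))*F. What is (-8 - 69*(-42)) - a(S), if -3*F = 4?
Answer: 2902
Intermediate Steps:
F = -4/3 (F = -1/3*4 = -4/3 ≈ -1.3333)
S = 20 (S = (-6 + (-4 - 5))*(-4/3) = (-6 - 9)*(-4/3) = -15*(-4/3) = 20)
a(c) = -12
(-8 - 69*(-42)) - a(S) = (-8 - 69*(-42)) - 1*(-12) = (-8 + 2898) + 12 = 2890 + 12 = 2902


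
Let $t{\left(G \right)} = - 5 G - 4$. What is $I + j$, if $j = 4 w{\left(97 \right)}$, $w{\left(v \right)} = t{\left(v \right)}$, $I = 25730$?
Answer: $23774$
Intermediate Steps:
$t{\left(G \right)} = -4 - 5 G$
$w{\left(v \right)} = -4 - 5 v$
$j = -1956$ ($j = 4 \left(-4 - 485\right) = 4 \left(-489\right) = -1956$)
$I + j = 25730 - 1956 = 23774$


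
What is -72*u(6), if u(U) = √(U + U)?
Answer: -144*√3 ≈ -249.42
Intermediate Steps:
u(U) = √2*√U (u(U) = √(2*U) = √2*√U)
-72*u(6) = -72*√2*√6 = -144*√3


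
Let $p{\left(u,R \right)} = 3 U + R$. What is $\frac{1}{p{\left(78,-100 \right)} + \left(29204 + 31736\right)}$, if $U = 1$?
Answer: $\frac{1}{60843} \approx 1.6436 \cdot 10^{-5}$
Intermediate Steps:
$p{\left(u,R \right)} = 3 + R$ ($p{\left(u,R \right)} = 3 \cdot 1 + R = 3 + R$)
$\frac{1}{p{\left(78,-100 \right)} + \left(29204 + 31736\right)} = \frac{1}{\left(3 - 100\right) + \left(29204 + 31736\right)} = \frac{1}{-97 + 60940} = \frac{1}{60843}$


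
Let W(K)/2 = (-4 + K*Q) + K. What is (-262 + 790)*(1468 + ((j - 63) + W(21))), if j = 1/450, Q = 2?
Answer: 60310888/75 ≈ 8.0415e+5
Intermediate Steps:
W(K) = -8 + 6*K (W(K) = 2*((-4 + K*2) + K) = 2*((-4 + 2*K) + K) = 2*(-4 + 3*K) = -8 + 6*K)
j = 1/450 ≈ 0.0022222
(-262 + 790)*(1468 + ((j - 63) + W(21))) = (-262 + 790)*(1468 + ((1/450 - 63) + (-8 + 6*21))) = 528*(1468 + (-28349/450 + (-8 + 126))) = 528*(1468 + (-28349/450 + 118)) = 528*(1468 + 24751/450) = 528*(685351/450) = 60310888/75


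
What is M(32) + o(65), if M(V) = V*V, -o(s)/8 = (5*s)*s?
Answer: -167976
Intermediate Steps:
o(s) = -40*s² (o(s) = -8*5*s*s = -40*s²)
M(V) = V²
M(32) + o(65) = 32² - 40*65² = 1024 - 40*4225 = 1024 - 169000 = -167976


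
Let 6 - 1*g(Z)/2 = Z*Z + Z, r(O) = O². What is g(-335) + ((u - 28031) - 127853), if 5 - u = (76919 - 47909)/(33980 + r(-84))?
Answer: -7789611651/20518 ≈ -3.7965e+5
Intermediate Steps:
g(Z) = 12 - 2*Z - 2*Z² (g(Z) = 12 - 2*(Z*Z + Z) = 12 - 2*(Z² + Z) = 12 - 2*(Z + Z²) = 12 + (-2*Z - 2*Z²) = 12 - 2*Z - 2*Z²)
u = 88085/20518 (u = 5 - (76919 - 47909)/(33980 + (-84)²) = 5 - 29010/(33980 + 7056) = 5 - 29010/41036 = 5 - 1*14505/20518 = 5 - 14505/20518 = 88085/20518 ≈ 4.2931)
g(-335) + ((u - 28031) - 127853) = (12 - 2*(-335) - 2*(-335)²) + ((88085/20518 - 28031) - 127853) = (12 + 670 - 2*112225) + (-575051973/20518 - 127853) = (12 + 670 - 224450) - 3198339827/20518 = -223768 - 3198339827/20518 = -7789611651/20518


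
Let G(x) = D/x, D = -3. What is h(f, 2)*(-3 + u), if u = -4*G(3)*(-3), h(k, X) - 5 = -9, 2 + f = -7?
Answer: 60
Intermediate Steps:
f = -9 (f = -2 - 7 = -9)
h(k, X) = -4 (h(k, X) = 5 - 9 = -4)
G(x) = -3/x
u = -12 (u = -(-12)/3*(-3) = -4*(-1)*(-3) = 4*(-3) = -12)
h(f, 2)*(-3 + u) = -4*(-3 - 12) = -4*(-15) = 60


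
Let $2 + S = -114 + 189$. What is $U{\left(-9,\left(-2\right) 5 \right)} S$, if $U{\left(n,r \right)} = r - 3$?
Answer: $-949$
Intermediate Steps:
$U{\left(n,r \right)} = -3 + r$
$S = 73$ ($S = -2 + \left(-114 + 189\right) = -2 + 75 = 73$)
$U{\left(-9,\left(-2\right) 5 \right)} S = \left(-3 - 10\right) 73 = \left(-13\right) 73 = -949$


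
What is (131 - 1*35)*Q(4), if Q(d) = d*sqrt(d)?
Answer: 768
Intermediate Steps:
Q(d) = d**(3/2)
(131 - 1*35)*Q(4) = (131 - 1*35)*4**(3/2) = (131 - 35)*8 = 96*8 = 768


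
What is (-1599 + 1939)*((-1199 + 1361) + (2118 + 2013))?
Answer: 1459620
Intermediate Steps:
(-1599 + 1939)*((-1199 + 1361) + (2118 + 2013)) = 340*(162 + 4131) = 340*4293 = 1459620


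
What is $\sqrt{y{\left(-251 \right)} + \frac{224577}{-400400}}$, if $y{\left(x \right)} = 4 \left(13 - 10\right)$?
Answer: $\frac{\sqrt{4584803223}}{20020} \approx 3.3822$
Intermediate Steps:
$y{\left(x \right)} = 12$ ($y{\left(x \right)} = 4 \cdot 3 = 12$)
$\sqrt{y{\left(-251 \right)} + \frac{224577}{-400400}} = \sqrt{12 + \frac{224577}{-400400}} = \sqrt{12 + 224577 \left(- \frac{1}{400400}\right)} = \sqrt{12 - \frac{224577}{400400}} = \sqrt{\frac{4580223}{400400}} = \frac{\sqrt{4584803223}}{20020}$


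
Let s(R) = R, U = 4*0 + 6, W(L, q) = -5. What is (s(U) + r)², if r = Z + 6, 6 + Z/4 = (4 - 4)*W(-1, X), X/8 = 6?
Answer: 144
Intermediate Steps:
X = 48 (X = 8*6 = 48)
U = 6 (U = 0 + 6 = 6)
Z = -24 (Z = -24 + 4*((4 - 4)*(-5)) = -24 + 4*(0*(-5)) = -24 + 4*0 = -24 + 0 = -24)
r = -18 (r = -24 + 6 = -18)
(s(U) + r)² = (6 - 18)² = (-12)² = 144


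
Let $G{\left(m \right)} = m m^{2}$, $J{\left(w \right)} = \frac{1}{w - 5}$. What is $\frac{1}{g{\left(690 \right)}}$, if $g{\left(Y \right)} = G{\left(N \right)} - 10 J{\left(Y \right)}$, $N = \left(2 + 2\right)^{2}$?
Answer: $\frac{137}{561150} \approx 0.00024414$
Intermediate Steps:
$J{\left(w \right)} = \frac{1}{-5 + w}$
$N = 16$ ($N = 4^{2} = 16$)
$G{\left(m \right)} = m^{3}$
$g{\left(Y \right)} = 4096 - \frac{10}{-5 + Y}$ ($g{\left(Y \right)} = 16^{3} - \frac{10}{-5 + Y} = 4096 - \frac{10}{-5 + Y}$)
$\frac{1}{g{\left(690 \right)}} = \frac{1}{2 \frac{1}{-5 + 690} \left(-10245 + 2048 \cdot 690\right)} = \frac{1}{2 \cdot \frac{1}{685} \left(-10245 + 1413120\right)} = \frac{1}{2 \cdot \frac{1}{685} \cdot 1402875} = \frac{1}{\frac{561150}{137}} = \frac{137}{561150}$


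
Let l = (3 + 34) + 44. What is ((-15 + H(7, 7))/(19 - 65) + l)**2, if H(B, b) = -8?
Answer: 26569/4 ≈ 6642.3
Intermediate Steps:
l = 81 (l = 37 + 44 = 81)
((-15 + H(7, 7))/(19 - 65) + l)**2 = ((-15 - 8)/(19 - 65) + 81)**2 = (-23/(-46) + 81)**2 = (-23*(-1/46) + 81)**2 = (1/2 + 81)**2 = (163/2)**2 = 26569/4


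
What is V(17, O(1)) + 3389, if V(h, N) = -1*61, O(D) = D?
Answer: 3328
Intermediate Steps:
V(h, N) = -61
V(17, O(1)) + 3389 = -61 + 3389 = 3328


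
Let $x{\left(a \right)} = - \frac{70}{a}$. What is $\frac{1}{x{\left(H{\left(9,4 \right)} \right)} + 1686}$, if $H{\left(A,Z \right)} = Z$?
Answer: $\frac{2}{3337} \approx 0.00059934$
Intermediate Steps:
$\frac{1}{x{\left(H{\left(9,4 \right)} \right)} + 1686} = \frac{1}{- \frac{70}{4} + 1686} = \frac{1}{\left(-70\right) \frac{1}{4} + 1686} = \frac{1}{- \frac{35}{2} + 1686} = \frac{1}{\frac{3337}{2}} = \frac{2}{3337}$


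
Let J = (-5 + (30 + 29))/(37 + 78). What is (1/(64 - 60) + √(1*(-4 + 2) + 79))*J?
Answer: 27/230 + 54*√77/115 ≈ 4.2378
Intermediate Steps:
J = 54/115 (J = (-5 + 59)/115 = 54*(1/115) = 54/115 ≈ 0.46957)
(1/(64 - 60) + √(1*(-4 + 2) + 79))*J = (1/(64 - 60) + √(1*(-4 + 2) + 79))*(54/115) = (1/4 + √(1*(-2) + 79))*(54/115) = (¼ + √(-2 + 79))*(54/115) = (¼ + √77)*(54/115) = 27/230 + 54*√77/115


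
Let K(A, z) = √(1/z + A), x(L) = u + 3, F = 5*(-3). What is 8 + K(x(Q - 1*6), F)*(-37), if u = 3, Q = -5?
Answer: 8 - 37*√1335/15 ≈ -82.126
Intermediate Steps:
F = -15
x(L) = 6 (x(L) = 3 + 3 = 6)
K(A, z) = √(A + 1/z)
8 + K(x(Q - 1*6), F)*(-37) = 8 + √(6 + 1/(-15))*(-37) = 8 + √(6 - 1/15)*(-37) = 8 + √(89/15)*(-37) = 8 + (√1335/15)*(-37) = 8 - 37*√1335/15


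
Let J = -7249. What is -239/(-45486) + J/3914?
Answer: -4326218/2342529 ≈ -1.8468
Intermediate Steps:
-239/(-45486) + J/3914 = -239/(-45486) - 7249/3914 = -239*(-1/45486) - 7249*1/3914 = 239/45486 - 7249/3914 = -4326218/2342529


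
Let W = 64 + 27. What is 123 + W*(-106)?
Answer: -9523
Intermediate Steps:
W = 91
123 + W*(-106) = 123 + 91*(-106) = 123 - 9646 = -9523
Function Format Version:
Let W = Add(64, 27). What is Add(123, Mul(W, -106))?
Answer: -9523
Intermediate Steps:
W = 91
Add(123, Mul(W, -106)) = Add(123, Mul(91, -106)) = Add(123, -9646) = -9523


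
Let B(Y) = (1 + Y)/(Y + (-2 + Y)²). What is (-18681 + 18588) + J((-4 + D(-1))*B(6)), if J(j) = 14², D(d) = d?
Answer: 103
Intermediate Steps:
B(Y) = (1 + Y)/(Y + (-2 + Y)²)
J(j) = 196
(-18681 + 18588) + J((-4 + D(-1))*B(6)) = (-18681 + 18588) + 196 = -93 + 196 = 103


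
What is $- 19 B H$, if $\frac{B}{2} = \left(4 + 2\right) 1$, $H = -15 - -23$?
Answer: $-1824$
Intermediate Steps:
$H = 8$ ($H = -15 + 23 = 8$)
$B = 12$ ($B = 2 \left(4 + 2\right) 1 = 2 \cdot 6 \cdot 1 = 2 \cdot 6 = 12$)
$- 19 B H = \left(-19\right) 12 \cdot 8 = \left(-228\right) 8 = -1824$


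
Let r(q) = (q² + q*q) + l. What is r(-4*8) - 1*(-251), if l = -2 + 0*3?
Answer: 2297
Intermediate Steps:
l = -2 (l = -2 + 0 = -2)
r(q) = -2 + 2*q² (r(q) = (q² + q*q) - 2 = (q² + q²) - 2 = 2*q² - 2 = -2 + 2*q²)
r(-4*8) - 1*(-251) = (-2 + 2*(-4*8)²) - 1*(-251) = (-2 + 2*(-32)²) + 251 = (-2 + 2*1024) + 251 = (-2 + 2048) + 251 = 2046 + 251 = 2297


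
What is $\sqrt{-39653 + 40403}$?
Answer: $5 \sqrt{30} \approx 27.386$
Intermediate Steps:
$\sqrt{-39653 + 40403} = \sqrt{750} = 5 \sqrt{30}$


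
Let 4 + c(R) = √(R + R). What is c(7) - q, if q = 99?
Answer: -103 + √14 ≈ -99.258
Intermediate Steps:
c(R) = -4 + √2*√R (c(R) = -4 + √(R + R) = -4 + √(2*R) = -4 + √2*√R)
c(7) - q = (-4 + √2*√7) - 1*99 = (-4 + √14) - 99 = -103 + √14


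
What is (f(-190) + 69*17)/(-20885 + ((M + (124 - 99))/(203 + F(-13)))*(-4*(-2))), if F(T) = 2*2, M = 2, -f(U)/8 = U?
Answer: -61939/480331 ≈ -0.12895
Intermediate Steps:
f(U) = -8*U
F(T) = 4
(f(-190) + 69*17)/(-20885 + ((M + (124 - 99))/(203 + F(-13)))*(-4*(-2))) = (-8*(-190) + 69*17)/(-20885 + ((2 + (124 - 99))/(203 + 4))*(-4*(-2))) = (1520 + 1173)/(-20885 + ((2 + 25)/207)*8) = 2693/(-20885 + (27*(1/207))*8) = 2693/(-20885 + (3/23)*8) = 2693/(-20885 + 24/23) = 2693/(-480331/23) = 2693*(-23/480331) = -61939/480331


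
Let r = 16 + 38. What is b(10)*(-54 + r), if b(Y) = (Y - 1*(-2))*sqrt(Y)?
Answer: 0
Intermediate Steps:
b(Y) = sqrt(Y)*(2 + Y) (b(Y) = (Y + 2)*sqrt(Y) = (2 + Y)*sqrt(Y) = sqrt(Y)*(2 + Y))
r = 54
b(10)*(-54 + r) = (sqrt(10)*(2 + 10))*(-54 + 54) = (sqrt(10)*12)*0 = (12*sqrt(10))*0 = 0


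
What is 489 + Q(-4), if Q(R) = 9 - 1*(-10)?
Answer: 508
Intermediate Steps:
Q(R) = 19 (Q(R) = 9 + 10 = 19)
489 + Q(-4) = 489 + 19 = 508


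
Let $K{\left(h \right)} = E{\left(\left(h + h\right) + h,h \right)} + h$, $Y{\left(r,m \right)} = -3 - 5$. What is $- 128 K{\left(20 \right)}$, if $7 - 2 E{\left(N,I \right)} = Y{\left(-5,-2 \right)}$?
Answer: $-3520$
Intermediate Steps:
$Y{\left(r,m \right)} = -8$ ($Y{\left(r,m \right)} = -3 - 5 = -8$)
$E{\left(N,I \right)} = \frac{15}{2}$ ($E{\left(N,I \right)} = \frac{7}{2} - -4 = \frac{7}{2} + 4 = \frac{15}{2}$)
$K{\left(h \right)} = \frac{15}{2} + h$
$- 128 K{\left(20 \right)} = - 128 \left(\frac{15}{2} + 20\right) = \left(-128\right) \frac{55}{2} = -3520$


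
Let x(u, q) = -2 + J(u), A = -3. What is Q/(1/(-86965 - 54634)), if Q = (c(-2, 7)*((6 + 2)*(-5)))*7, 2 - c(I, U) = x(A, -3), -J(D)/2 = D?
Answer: -79295440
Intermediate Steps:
J(D) = -2*D
x(u, q) = -2 - 2*u
c(I, U) = -2 (c(I, U) = 2 - (-2 - 2*(-3)) = 2 - (-2 + 6) = 2 - 1*4 = 2 - 4 = -2)
Q = 560 (Q = -2*(6 + 2)*(-5)*7 = -16*(-5)*7 = -2*(-40)*7 = 80*7 = 560)
Q/(1/(-86965 - 54634)) = 560/(1/(-86965 - 54634)) = 560/(1/(-141599)) = 560/(-1/141599) = 560*(-141599) = -79295440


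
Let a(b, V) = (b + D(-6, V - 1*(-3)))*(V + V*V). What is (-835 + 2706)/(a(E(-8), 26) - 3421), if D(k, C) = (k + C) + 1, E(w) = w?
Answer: 1871/7811 ≈ 0.23953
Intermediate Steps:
D(k, C) = 1 + C + k (D(k, C) = (C + k) + 1 = 1 + C + k)
a(b, V) = (V + V**2)*(-2 + V + b) (a(b, V) = (b + (1 + (V - 1*(-3)) - 6))*(V + V*V) = (b + (1 + (V + 3) - 6))*(V + V**2) = (b + (1 + (3 + V) - 6))*(V + V**2) = (b + (-2 + V))*(V + V**2) = (-2 + V + b)*(V + V**2) = (V + V**2)*(-2 + V + b))
(-835 + 2706)/(a(E(-8), 26) - 3421) = (-835 + 2706)/(26*(-2 - 8 + 26**2 - 1*26 + 26*(-8)) - 3421) = 1871/(26*(-2 - 8 + 676 - 26 - 208) - 3421) = 1871/(26*432 - 3421) = 1871/(11232 - 3421) = 1871/7811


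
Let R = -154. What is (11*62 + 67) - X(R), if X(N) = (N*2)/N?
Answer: 747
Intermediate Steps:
X(N) = 2 (X(N) = (2*N)/N = 2)
(11*62 + 67) - X(R) = (11*62 + 67) - 1*2 = (682 + 67) - 2 = 749 - 2 = 747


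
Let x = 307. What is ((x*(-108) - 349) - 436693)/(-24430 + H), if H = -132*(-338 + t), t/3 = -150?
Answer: -235099/39793 ≈ -5.9081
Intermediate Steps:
t = -450 (t = 3*(-150) = -450)
H = 104016 (H = -132*(-338 - 450) = -132*(-788) = 104016)
((x*(-108) - 349) - 436693)/(-24430 + H) = ((307*(-108) - 349) - 436693)/(-24430 + 104016) = ((-33156 - 349) - 436693)/79586 = (-33505 - 436693)*(1/79586) = -470198*1/79586 = -235099/39793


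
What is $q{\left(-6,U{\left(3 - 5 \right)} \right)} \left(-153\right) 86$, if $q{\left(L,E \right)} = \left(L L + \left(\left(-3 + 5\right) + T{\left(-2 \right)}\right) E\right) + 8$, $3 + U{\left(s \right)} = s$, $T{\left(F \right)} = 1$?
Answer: $-381582$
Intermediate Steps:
$U{\left(s \right)} = -3 + s$
$q{\left(L,E \right)} = 8 + L^{2} + 3 E$ ($q{\left(L,E \right)} = \left(L L + \left(\left(-3 + 5\right) + 1\right) E\right) + 8 = \left(L^{2} + \left(2 + 1\right) E\right) + 8 = \left(L^{2} + 3 E\right) + 8 = 8 + L^{2} + 3 E$)
$q{\left(-6,U{\left(3 - 5 \right)} \right)} \left(-153\right) 86 = \left(8 + \left(-6\right)^{2} + 3 \left(-3 + \left(3 - 5\right)\right)\right) \left(-153\right) 86 = \left(8 + 36 + 3 \left(-3 - 2\right)\right) \left(-153\right) 86 = \left(8 + 36 + 3 \left(-5\right)\right) \left(-153\right) 86 = \left(8 + 36 - 15\right) \left(-153\right) 86 = 29 \left(-153\right) 86 = \left(-4437\right) 86 = -381582$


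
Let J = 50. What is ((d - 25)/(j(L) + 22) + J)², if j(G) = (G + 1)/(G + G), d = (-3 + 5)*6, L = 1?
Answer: 1292769/529 ≈ 2443.8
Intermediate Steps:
d = 12 (d = 2*6 = 12)
j(G) = (1 + G)/(2*G) (j(G) = (1 + G)/((2*G)) = (1 + G)*(1/(2*G)) = (1 + G)/(2*G))
((d - 25)/(j(L) + 22) + J)² = ((12 - 25)/((½)*(1 + 1)/1 + 22) + 50)² = (-13/((½)*1*2 + 22) + 50)² = (-13/(1 + 22) + 50)² = (-13/23 + 50)² = (1137/23)² = 1292769/529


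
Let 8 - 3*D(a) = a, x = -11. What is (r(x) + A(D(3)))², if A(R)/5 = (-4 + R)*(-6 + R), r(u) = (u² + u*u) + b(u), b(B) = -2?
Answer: 6838225/81 ≈ 84423.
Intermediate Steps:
D(a) = 8/3 - a/3
r(u) = -2 + 2*u² (r(u) = (u² + u*u) - 2 = (u² + u²) - 2 = 2*u² - 2 = -2 + 2*u²)
A(R) = 5*(-6 + R)*(-4 + R) (A(R) = 5*((-4 + R)*(-6 + R)) = 5*((-6 + R)*(-4 + R)) = 5*(-6 + R)*(-4 + R))
(r(x) + A(D(3)))² = ((-2 + 2*(-11)²) + (120 - 50*(8/3 - ⅓*3) + 5*(8/3 - ⅓*3)²))² = ((-2 + 2*121) + (120 - 50*(8/3 - 1) + 5*(8/3 - 1)²))² = ((-2 + 242) + (120 - 50*5/3 + 5*(5/3)²))² = (240 + (120 - 250/3 + 5*(25/9)))² = (240 + (120 - 250/3 + 125/9))² = (240 + 455/9)² = (2615/9)² = 6838225/81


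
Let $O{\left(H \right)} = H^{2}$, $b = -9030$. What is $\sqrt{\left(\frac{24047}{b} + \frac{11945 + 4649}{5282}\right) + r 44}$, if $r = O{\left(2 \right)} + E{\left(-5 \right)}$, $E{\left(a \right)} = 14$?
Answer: $\frac{\sqrt{450712753235410890}}{23848230} \approx 28.151$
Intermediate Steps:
$r = 18$ ($r = 2^{2} + 14 = 4 + 14 = 18$)
$\sqrt{\left(\frac{24047}{b} + \frac{11945 + 4649}{5282}\right) + r 44} = \sqrt{\left(\frac{24047}{-9030} + \frac{11945 + 4649}{5282}\right) + 18 \cdot 44} = \sqrt{\left(24047 \left(- \frac{1}{9030}\right) + 16594 \cdot \frac{1}{5282}\right) + 792} = \sqrt{\left(- \frac{24047}{9030} + \frac{8297}{2641}\right) + 792} = \sqrt{\frac{11413783}{23848230} + 792} = \sqrt{\frac{18899211943}{23848230}} = \frac{\sqrt{450712753235410890}}{23848230}$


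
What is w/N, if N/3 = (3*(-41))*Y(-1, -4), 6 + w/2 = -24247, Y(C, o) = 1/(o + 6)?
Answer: 97012/369 ≈ 262.91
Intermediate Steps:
Y(C, o) = 1/(6 + o)
w = -48506 (w = -12 + 2*(-24247) = -12 - 48494 = -48506)
N = -369/2 (N = 3*((3*(-41))/(6 - 4)) = 3*(-123/2) = -369/2 ≈ -184.50)
w/N = -48506/(-369/2) = -48506*(-2/369) = 97012/369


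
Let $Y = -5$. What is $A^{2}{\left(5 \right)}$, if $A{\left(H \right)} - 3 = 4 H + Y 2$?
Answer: $169$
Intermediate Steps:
$A{\left(H \right)} = -7 + 4 H$ ($A{\left(H \right)} = 3 + \left(4 H - 10\right) = 3 + \left(-10 + 4 H\right) = -7 + 4 H$)
$A^{2}{\left(5 \right)} = \left(-7 + 4 \cdot 5\right)^{2} = \left(-7 + 20\right)^{2} = 13^{2} = 169$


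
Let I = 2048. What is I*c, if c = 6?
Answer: 12288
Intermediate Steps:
I*c = 2048*6 = 12288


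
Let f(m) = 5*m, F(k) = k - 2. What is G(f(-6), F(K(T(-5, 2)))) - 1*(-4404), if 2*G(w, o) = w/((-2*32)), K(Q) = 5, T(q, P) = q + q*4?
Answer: 281871/64 ≈ 4404.2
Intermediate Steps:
T(q, P) = 5*q (T(q, P) = q + 4*q = 5*q)
F(k) = -2 + k
G(w, o) = -w/128 (G(w, o) = (w/((-2*32)))/2 = (w/(-64))/2 = (w*(-1/64))/2 = (-w/64)/2 = -w/128)
G(f(-6), F(K(T(-5, 2)))) - 1*(-4404) = -5*(-6)/128 - 1*(-4404) = -1/128*(-30) + 4404 = 15/64 + 4404 = 281871/64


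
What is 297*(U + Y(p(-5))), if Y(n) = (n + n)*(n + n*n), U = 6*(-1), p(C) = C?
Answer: -61182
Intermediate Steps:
U = -6
Y(n) = 2*n*(n + n²) (Y(n) = (2*n)*(n + n²) = 2*n*(n + n²))
297*(U + Y(p(-5))) = 297*(-6 + 2*(-5)²*(1 - 5)) = 297*(-6 + 2*25*(-4)) = 297*(-6 - 200) = 297*(-206) = -61182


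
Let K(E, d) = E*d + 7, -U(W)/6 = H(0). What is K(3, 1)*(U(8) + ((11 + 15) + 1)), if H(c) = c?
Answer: 270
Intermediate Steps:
U(W) = 0 (U(W) = -6*0 = 0)
K(E, d) = 7 + E*d
K(3, 1)*(U(8) + ((11 + 15) + 1)) = (7 + 3*1)*(0 + ((11 + 15) + 1)) = (7 + 3)*(0 + (26 + 1)) = 10*(0 + 27) = 10*27 = 270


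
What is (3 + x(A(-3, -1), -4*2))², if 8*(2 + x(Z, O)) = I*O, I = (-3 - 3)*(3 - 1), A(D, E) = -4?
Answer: 169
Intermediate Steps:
I = -12 (I = -6*2 = -12)
x(Z, O) = -2 - 3*O/2 (x(Z, O) = -2 + (-12*O)/8 = -2 - 3*O/2)
(3 + x(A(-3, -1), -4*2))² = (3 + (-2 - (-6)*2))² = (3 + (-2 - 3/2*(-8)))² = (3 + (-2 + 12))² = (3 + 10)² = 13² = 169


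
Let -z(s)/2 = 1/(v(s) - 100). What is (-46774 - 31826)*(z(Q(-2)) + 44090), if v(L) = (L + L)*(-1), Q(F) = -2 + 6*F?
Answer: -10396428550/3 ≈ -3.4655e+9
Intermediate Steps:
v(L) = -2*L (v(L) = (2*L)*(-1) = -2*L)
z(s) = -2/(-100 - 2*s) (z(s) = -2/(-2*s - 100) = -2/(-100 - 2*s))
(-46774 - 31826)*(z(Q(-2)) + 44090) = (-46774 - 31826)*(1/(50 + (-2 + 6*(-2))) + 44090) = -78600*(1/(50 + (-2 - 12)) + 44090) = -78600*(1/(50 - 14) + 44090) = -78600*(1/36 + 44090) = -78600*1587241/36 = -10396428550/3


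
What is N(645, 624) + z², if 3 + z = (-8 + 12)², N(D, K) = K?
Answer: 793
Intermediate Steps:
z = 13 (z = -3 + (-8 + 12)² = -3 + 4² = -3 + 16 = 13)
N(645, 624) + z² = 624 + 13² = 624 + 169 = 793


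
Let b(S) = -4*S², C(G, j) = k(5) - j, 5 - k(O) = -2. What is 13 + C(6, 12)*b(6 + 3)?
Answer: 1633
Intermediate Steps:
k(O) = 7 (k(O) = 5 - 1*(-2) = 5 + 2 = 7)
C(G, j) = 7 - j
13 + C(6, 12)*b(6 + 3) = 13 + (7 - 1*12)*(-4*(6 + 3)²) = 13 + (7 - 12)*(-4*9²) = 13 - (-20)*81 = 13 - 5*(-324) = 13 + 1620 = 1633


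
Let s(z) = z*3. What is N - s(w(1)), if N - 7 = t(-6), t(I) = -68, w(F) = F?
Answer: -64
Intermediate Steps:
s(z) = 3*z
N = -61 (N = 7 - 68 = -61)
N - s(w(1)) = -61 - 3 = -64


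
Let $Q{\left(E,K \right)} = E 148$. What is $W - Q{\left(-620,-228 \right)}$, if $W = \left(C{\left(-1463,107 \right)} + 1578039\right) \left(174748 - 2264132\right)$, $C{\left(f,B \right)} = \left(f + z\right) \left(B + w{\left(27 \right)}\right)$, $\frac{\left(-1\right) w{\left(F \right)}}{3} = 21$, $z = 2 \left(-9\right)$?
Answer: $-3160976727240$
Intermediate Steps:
$Q{\left(E,K \right)} = 148 E$
$z = -18$
$w{\left(F \right)} = -63$ ($w{\left(F \right)} = \left(-3\right) 21 = -63$)
$C{\left(f,B \right)} = \left(-63 + B\right) \left(-18 + f\right)$ ($C{\left(f,B \right)} = \left(f - 18\right) \left(B - 63\right) = \left(-18 + f\right) \left(-63 + B\right) = \left(-63 + B\right) \left(-18 + f\right)$)
$W = -3160976819000$ ($W = \left(\left(1134 - -92169 - 1926 + 107 \left(-1463\right)\right) + 1578039\right) \left(174748 - 2264132\right) = \left(\left(1134 + 92169 - 1926 - 156541\right) + 1578039\right) \left(-2089384\right) = \left(-65164 + 1578039\right) \left(-2089384\right) = 1512875 \left(-2089384\right) = -3160976819000$)
$W - Q{\left(-620,-228 \right)} = -3160976819000 - 148 \left(-620\right) = -3160976819000 - -91760 = -3160976819000 + 91760 = -3160976727240$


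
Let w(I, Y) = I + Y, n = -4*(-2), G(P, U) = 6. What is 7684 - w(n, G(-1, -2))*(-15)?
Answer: 7894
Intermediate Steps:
n = 8
7684 - w(n, G(-1, -2))*(-15) = 7684 - (8 + 6)*(-15) = 7684 - 14*(-15) = 7684 - 1*(-210) = 7684 + 210 = 7894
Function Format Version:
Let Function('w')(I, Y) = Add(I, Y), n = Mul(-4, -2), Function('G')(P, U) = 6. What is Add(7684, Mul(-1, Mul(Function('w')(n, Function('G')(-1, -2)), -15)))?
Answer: 7894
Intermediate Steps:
n = 8
Add(7684, Mul(-1, Mul(Function('w')(n, Function('G')(-1, -2)), -15))) = Add(7684, Mul(-1, Mul(Add(8, 6), -15))) = Add(7684, Mul(-1, Mul(14, -15))) = Add(7684, Mul(-1, -210)) = Add(7684, 210) = 7894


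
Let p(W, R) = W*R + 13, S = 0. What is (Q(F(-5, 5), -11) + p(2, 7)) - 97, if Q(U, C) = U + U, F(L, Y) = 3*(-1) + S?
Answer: -76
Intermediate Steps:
F(L, Y) = -3 (F(L, Y) = 3*(-1) + 0 = -3 + 0 = -3)
Q(U, C) = 2*U
p(W, R) = 13 + R*W (p(W, R) = R*W + 13 = 13 + R*W)
(Q(F(-5, 5), -11) + p(2, 7)) - 97 = (2*(-3) + (13 + 7*2)) - 97 = (-6 + (13 + 14)) - 97 = (-6 + 27) - 97 = 21 - 97 = -76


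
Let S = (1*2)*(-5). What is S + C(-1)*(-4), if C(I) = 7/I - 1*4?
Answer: 34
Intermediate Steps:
S = -10 (S = 2*(-5) = -10)
C(I) = -4 + 7/I (C(I) = 7/I - 4 = -4 + 7/I)
S + C(-1)*(-4) = -10 + (-4 + 7/(-1))*(-4) = -10 + (-4 + 7*(-1))*(-4) = -10 + (-4 - 7)*(-4) = -10 - 11*(-4) = -10 + 44 = 34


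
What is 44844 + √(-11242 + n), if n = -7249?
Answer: 44844 + 41*I*√11 ≈ 44844.0 + 135.98*I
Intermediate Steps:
44844 + √(-11242 + n) = 44844 + √(-11242 - 7249) = 44844 + √(-18491) = 44844 + 41*I*√11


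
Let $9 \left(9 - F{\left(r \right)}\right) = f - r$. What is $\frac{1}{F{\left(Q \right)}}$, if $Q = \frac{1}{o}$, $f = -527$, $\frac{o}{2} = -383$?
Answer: $\frac{6894}{465727} \approx 0.014803$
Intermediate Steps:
$o = -766$ ($o = 2 \left(-383\right) = -766$)
$Q = - \frac{1}{766}$ ($Q = \frac{1}{-766} = - \frac{1}{766} \approx -0.0013055$)
$F{\left(r \right)} = \frac{608}{9} + \frac{r}{9}$ ($F{\left(r \right)} = 9 - \frac{-527 - r}{9} = 9 + \left(\frac{527}{9} + \frac{r}{9}\right) = \frac{608}{9} + \frac{r}{9}$)
$\frac{1}{F{\left(Q \right)}} = \frac{1}{\frac{608}{9} + \frac{1}{9} \left(- \frac{1}{766}\right)} = \frac{1}{\frac{608}{9} - \frac{1}{6894}} = \frac{1}{\frac{465727}{6894}} = \frac{6894}{465727}$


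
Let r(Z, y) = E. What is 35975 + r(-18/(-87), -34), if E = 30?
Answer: 36005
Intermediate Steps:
r(Z, y) = 30
35975 + r(-18/(-87), -34) = 35975 + 30 = 36005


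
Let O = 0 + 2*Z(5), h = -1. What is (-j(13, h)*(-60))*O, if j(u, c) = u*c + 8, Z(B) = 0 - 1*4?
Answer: 2400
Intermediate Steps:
Z(B) = -4 (Z(B) = 0 - 4 = -4)
j(u, c) = 8 + c*u (j(u, c) = c*u + 8 = 8 + c*u)
O = -8 (O = 0 + 2*(-4) = 0 - 8 = -8)
(-j(13, h)*(-60))*O = (-(8 - 1*13)*(-60))*(-8) = (-(8 - 13)*(-60))*(-8) = (-1*(-5)*(-60))*(-8) = (5*(-60))*(-8) = -300*(-8) = 2400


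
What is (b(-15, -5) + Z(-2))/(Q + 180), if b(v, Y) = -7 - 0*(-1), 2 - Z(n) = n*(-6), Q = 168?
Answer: -17/348 ≈ -0.048851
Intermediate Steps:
Z(n) = 2 + 6*n (Z(n) = 2 - n*(-6) = 2 - (-6)*n = 2 + 6*n)
b(v, Y) = -7 (b(v, Y) = -7 - 1*0 = -7 + 0 = -7)
(b(-15, -5) + Z(-2))/(Q + 180) = (-7 + (2 + 6*(-2)))/(168 + 180) = (-7 + (2 - 12))/348 = (-7 - 10)*(1/348) = -17*1/348 = -17/348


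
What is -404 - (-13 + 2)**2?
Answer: -525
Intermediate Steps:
-404 - (-13 + 2)**2 = -404 - 1*(-11)**2 = -404 - 1*121 = -404 - 121 = -525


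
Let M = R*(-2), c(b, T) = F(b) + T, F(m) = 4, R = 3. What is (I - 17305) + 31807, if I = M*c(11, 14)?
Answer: 14394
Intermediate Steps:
c(b, T) = 4 + T
M = -6 (M = 3*(-2) = -6)
I = -108 (I = -6*(4 + 14) = -6*18 = -108)
(I - 17305) + 31807 = (-108 - 17305) + 31807 = -17413 + 31807 = 14394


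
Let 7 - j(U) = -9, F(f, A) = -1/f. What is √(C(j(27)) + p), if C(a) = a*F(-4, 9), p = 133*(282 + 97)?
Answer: √50411 ≈ 224.52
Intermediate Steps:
j(U) = 16 (j(U) = 7 - 1*(-9) = 7 + 9 = 16)
p = 50407 (p = 133*379 = 50407)
C(a) = a/4 (C(a) = a*(-1/(-4)) = a*(-1*(-¼)) = a*(¼) = a/4)
√(C(j(27)) + p) = √((¼)*16 + 50407) = √(4 + 50407) = √50411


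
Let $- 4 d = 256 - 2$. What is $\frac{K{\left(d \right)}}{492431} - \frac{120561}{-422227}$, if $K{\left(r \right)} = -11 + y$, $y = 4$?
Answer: $\frac{59365018202}{207917663837} \approx 0.28552$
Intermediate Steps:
$d = - \frac{127}{2}$ ($d = - \frac{256 - 2}{4} = \left(- \frac{1}{4}\right) 254 = - \frac{127}{2} \approx -63.5$)
$K{\left(r \right)} = -7$ ($K{\left(r \right)} = -11 + 4 = -7$)
$\frac{K{\left(d \right)}}{492431} - \frac{120561}{-422227} = - \frac{7}{492431} - \frac{120561}{-422227} = \left(-7\right) \frac{1}{492431} - - \frac{120561}{422227} = - \frac{7}{492431} + \frac{120561}{422227} = \frac{59365018202}{207917663837}$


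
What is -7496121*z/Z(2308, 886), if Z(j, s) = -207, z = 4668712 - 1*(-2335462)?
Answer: 17501378603018/69 ≈ 2.5364e+11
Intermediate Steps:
z = 7004174 (z = 4668712 + 2335462 = 7004174)
-7496121*z/Z(2308, 886) = -7496121/((-207/7004174)) = -7496121/((-207*1/7004174)) = -7496121/(-207/7004174) = -7496121*(-7004174/207) = 17501378603018/69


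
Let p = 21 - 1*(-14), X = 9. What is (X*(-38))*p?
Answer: -11970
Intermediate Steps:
p = 35 (p = 21 + 14 = 35)
(X*(-38))*p = (9*(-38))*35 = -342*35 = -11970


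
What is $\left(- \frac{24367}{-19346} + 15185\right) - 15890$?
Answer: $- \frac{13614563}{19346} \approx -703.74$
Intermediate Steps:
$\left(- \frac{24367}{-19346} + 15185\right) - 15890 = \left(\left(-24367\right) \left(- \frac{1}{19346}\right) + 15185\right) - 15890 = \left(\frac{24367}{19346} + 15185\right) - 15890 = \frac{293793377}{19346} - 15890 = - \frac{13614563}{19346}$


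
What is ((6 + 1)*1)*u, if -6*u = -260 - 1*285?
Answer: 3815/6 ≈ 635.83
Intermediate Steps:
u = 545/6 (u = -(-260 - 1*285)/6 = -(-260 - 285)/6 = -⅙*(-545) = 545/6 ≈ 90.833)
((6 + 1)*1)*u = ((6 + 1)*1)*(545/6) = (7*1)*(545/6) = 7*(545/6) = 3815/6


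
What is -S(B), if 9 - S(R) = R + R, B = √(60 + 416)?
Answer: -9 + 4*√119 ≈ 34.635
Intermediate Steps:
B = 2*√119 (B = √476 = 2*√119 ≈ 21.817)
S(R) = 9 - 2*R (S(R) = 9 - (R + R) = 9 - 2*R)
-S(B) = -(9 - 4*√119) = -9 + 4*√119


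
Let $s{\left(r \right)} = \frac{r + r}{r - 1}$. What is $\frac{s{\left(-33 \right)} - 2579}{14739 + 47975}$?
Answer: $- \frac{21905}{533069} \approx -0.041092$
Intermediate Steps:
$s{\left(r \right)} = \frac{2 r}{-1 + r}$
$\frac{s{\left(-33 \right)} - 2579}{14739 + 47975} = \frac{2 \left(-33\right) \frac{1}{-1 - 33} - 2579}{14739 + 47975} = \frac{2 \left(-33\right) \frac{1}{-34} - 2579}{62714} = \left(2 \left(-33\right) \left(- \frac{1}{34}\right) - 2579\right) \frac{1}{62714} = \left(\frac{33}{17} - 2579\right) \frac{1}{62714} = \left(- \frac{43810}{17}\right) \frac{1}{62714} = - \frac{21905}{533069}$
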